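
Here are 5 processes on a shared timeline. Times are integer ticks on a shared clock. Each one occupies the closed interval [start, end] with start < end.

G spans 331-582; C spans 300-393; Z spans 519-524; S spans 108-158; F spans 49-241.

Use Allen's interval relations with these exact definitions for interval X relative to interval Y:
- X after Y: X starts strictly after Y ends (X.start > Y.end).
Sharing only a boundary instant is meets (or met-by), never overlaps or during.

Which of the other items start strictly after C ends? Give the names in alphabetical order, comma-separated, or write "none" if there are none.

Target C = [300, 393].
F [49, 241] → before → no.
G [331, 582] → overlapped-by → no.
S [108, 158] → before → no.
Z [519, 524] → after → yes.
Result: Z.

Z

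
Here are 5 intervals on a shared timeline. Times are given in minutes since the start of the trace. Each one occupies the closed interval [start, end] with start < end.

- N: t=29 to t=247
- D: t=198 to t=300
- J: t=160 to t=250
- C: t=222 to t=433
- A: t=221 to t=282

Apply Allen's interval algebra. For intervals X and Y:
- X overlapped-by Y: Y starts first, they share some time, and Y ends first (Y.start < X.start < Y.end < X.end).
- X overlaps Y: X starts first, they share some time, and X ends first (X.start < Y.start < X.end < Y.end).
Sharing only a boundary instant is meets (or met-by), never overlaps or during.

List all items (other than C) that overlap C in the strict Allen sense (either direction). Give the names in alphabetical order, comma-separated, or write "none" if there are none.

A, D, J, N

Target C = [t=222, t=433].
A [t=221, t=282] → overlaps → yes.
D [t=198, t=300] → overlaps → yes.
J [t=160, t=250] → overlaps → yes.
N [t=29, t=247] → overlaps → yes.
Result: A, D, J, N.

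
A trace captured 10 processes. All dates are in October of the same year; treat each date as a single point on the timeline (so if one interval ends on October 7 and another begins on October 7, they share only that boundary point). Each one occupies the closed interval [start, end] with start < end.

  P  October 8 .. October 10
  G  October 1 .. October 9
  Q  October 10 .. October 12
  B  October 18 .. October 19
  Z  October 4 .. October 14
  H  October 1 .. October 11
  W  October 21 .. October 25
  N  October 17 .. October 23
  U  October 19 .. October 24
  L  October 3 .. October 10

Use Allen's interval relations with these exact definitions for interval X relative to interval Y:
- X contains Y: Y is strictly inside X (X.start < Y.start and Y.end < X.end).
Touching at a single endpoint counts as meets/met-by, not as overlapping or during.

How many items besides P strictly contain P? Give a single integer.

Target P = [October 8, October 10].
B [October 18, October 19] → after → no.
G [October 1, October 9] → overlaps → no.
H [October 1, October 11] → contains → counts.
L [October 3, October 10] → finished-by → no.
N [October 17, October 23] → after → no.
Q [October 10, October 12] → met-by → no.
U [October 19, October 24] → after → no.
W [October 21, October 25] → after → no.
Z [October 4, October 14] → contains → counts.
Total: 2.

2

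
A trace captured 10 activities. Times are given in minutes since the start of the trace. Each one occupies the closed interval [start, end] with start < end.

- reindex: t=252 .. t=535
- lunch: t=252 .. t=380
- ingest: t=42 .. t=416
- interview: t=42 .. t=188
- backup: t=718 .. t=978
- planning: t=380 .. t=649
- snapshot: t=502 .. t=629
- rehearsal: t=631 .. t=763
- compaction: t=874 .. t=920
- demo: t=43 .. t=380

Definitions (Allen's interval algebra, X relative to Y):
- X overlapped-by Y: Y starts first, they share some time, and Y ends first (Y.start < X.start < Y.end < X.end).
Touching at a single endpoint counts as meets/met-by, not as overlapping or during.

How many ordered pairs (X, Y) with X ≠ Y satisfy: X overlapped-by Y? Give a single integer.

8

Checking all 90 ordered pairs for relation 'overlapped-by'; matching pairs in alphabetical order:
(backup, rehearsal): backup overlapped-by rehearsal ✓
(demo, interview): demo overlapped-by interview ✓
(planning, ingest): planning overlapped-by ingest ✓
(planning, reindex): planning overlapped-by reindex ✓
(rehearsal, planning): rehearsal overlapped-by planning ✓
(reindex, demo): reindex overlapped-by demo ✓
(reindex, ingest): reindex overlapped-by ingest ✓
(snapshot, reindex): snapshot overlapped-by reindex ✓
Count: 8.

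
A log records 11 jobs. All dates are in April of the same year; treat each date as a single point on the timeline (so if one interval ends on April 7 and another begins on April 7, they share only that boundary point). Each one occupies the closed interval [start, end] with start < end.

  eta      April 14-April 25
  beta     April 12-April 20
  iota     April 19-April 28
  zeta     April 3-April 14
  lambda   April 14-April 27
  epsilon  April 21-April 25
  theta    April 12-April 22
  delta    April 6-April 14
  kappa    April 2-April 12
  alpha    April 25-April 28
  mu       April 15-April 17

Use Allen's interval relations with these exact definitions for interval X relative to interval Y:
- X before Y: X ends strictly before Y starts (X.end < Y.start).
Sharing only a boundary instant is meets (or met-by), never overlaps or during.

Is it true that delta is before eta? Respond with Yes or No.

No

delta = [April 6, April 14], eta = [April 14, April 25].
Actual relation of delta to eta: meets.
Asked whether 'before' holds → No.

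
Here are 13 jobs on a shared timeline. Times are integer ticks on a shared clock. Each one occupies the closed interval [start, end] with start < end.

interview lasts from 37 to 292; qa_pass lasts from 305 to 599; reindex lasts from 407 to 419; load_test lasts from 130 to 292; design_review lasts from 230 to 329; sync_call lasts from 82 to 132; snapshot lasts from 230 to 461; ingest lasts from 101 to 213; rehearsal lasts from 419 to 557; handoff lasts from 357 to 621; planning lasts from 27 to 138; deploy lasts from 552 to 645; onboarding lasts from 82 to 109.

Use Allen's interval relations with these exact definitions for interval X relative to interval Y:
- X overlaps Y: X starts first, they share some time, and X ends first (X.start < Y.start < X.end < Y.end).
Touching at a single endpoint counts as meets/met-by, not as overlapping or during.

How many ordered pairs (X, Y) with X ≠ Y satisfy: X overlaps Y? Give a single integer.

Checking all 156 ordered pairs for relation 'overlaps'; matching pairs in alphabetical order:
(design_review, qa_pass): design_review overlaps qa_pass ✓
(handoff, deploy): handoff overlaps deploy ✓
(ingest, load_test): ingest overlaps load_test ✓
(interview, design_review): interview overlaps design_review ✓
(interview, snapshot): interview overlaps snapshot ✓
(load_test, design_review): load_test overlaps design_review ✓
(load_test, snapshot): load_test overlaps snapshot ✓
(onboarding, ingest): onboarding overlaps ingest ✓
(planning, ingest): planning overlaps ingest ✓
(planning, interview): planning overlaps interview ✓
(planning, load_test): planning overlaps load_test ✓
(qa_pass, deploy): qa_pass overlaps deploy ✓
(qa_pass, handoff): qa_pass overlaps handoff ✓
(rehearsal, deploy): rehearsal overlaps deploy ✓
(snapshot, handoff): snapshot overlaps handoff ✓
(snapshot, qa_pass): snapshot overlaps qa_pass ✓
(snapshot, rehearsal): snapshot overlaps rehearsal ✓
(sync_call, ingest): sync_call overlaps ingest ✓
(sync_call, load_test): sync_call overlaps load_test ✓
Count: 19.

19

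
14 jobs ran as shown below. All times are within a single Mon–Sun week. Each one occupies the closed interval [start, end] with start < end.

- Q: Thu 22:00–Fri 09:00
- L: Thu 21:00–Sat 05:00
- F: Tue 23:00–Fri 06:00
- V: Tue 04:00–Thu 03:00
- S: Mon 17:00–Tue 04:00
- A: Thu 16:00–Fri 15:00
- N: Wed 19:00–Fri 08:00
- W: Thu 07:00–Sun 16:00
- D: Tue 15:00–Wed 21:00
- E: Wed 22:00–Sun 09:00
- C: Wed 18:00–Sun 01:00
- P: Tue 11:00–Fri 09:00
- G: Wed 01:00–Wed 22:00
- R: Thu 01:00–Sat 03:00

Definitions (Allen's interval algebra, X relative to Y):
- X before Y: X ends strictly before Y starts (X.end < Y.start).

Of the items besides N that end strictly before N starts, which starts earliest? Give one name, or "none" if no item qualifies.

S

Target N = [Wed 19:00, Fri 08:00].
A [Thu 16:00, Fri 15:00] → overlapped-by → excluded.
C [Wed 18:00, Sun 01:00] → contains → excluded.
D [Tue 15:00, Wed 21:00] → overlaps → excluded.
E [Wed 22:00, Sun 09:00] → overlapped-by → excluded.
F [Tue 23:00, Fri 06:00] → overlaps → excluded.
G [Wed 01:00, Wed 22:00] → overlaps → excluded.
L [Thu 21:00, Sat 05:00] → overlapped-by → excluded.
P [Tue 11:00, Fri 09:00] → contains → excluded.
Q [Thu 22:00, Fri 09:00] → overlapped-by → excluded.
R [Thu 01:00, Sat 03:00] → overlapped-by → excluded.
S [Mon 17:00, Tue 04:00] → before → candidate.
V [Tue 04:00, Thu 03:00] → overlaps → excluded.
W [Thu 07:00, Sun 16:00] → overlapped-by → excluded.
Among candidates, earliest start is Mon 17:00 → S.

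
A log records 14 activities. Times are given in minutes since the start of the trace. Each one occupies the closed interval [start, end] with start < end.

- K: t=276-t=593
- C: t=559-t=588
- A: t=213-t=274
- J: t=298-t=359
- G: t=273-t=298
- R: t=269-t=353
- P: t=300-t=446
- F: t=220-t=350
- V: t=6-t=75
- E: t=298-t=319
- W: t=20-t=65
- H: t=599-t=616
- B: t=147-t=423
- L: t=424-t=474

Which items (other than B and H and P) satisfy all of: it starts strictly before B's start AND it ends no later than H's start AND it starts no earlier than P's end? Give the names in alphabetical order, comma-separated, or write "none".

Conditions: its start is strictly before B's start (X.start < t=147) AND its end is no later than H's start (X.end <= t=599) AND its start is no earlier than P's end (X.start >= t=446).
A: start t=213 < t=147? ✗; end t=274 <= t=599? ✓; start t=213 >= t=446? ✗ → no.
C: start t=559 < t=147? ✗; end t=588 <= t=599? ✓; start t=559 >= t=446? ✓ → no.
E: start t=298 < t=147? ✗; end t=319 <= t=599? ✓; start t=298 >= t=446? ✗ → no.
F: start t=220 < t=147? ✗; end t=350 <= t=599? ✓; start t=220 >= t=446? ✗ → no.
G: start t=273 < t=147? ✗; end t=298 <= t=599? ✓; start t=273 >= t=446? ✗ → no.
J: start t=298 < t=147? ✗; end t=359 <= t=599? ✓; start t=298 >= t=446? ✗ → no.
K: start t=276 < t=147? ✗; end t=593 <= t=599? ✓; start t=276 >= t=446? ✗ → no.
L: start t=424 < t=147? ✗; end t=474 <= t=599? ✓; start t=424 >= t=446? ✗ → no.
R: start t=269 < t=147? ✗; end t=353 <= t=599? ✓; start t=269 >= t=446? ✗ → no.
V: start t=6 < t=147? ✓; end t=75 <= t=599? ✓; start t=6 >= t=446? ✗ → no.
W: start t=20 < t=147? ✓; end t=65 <= t=599? ✓; start t=20 >= t=446? ✗ → no.
Result: none.

none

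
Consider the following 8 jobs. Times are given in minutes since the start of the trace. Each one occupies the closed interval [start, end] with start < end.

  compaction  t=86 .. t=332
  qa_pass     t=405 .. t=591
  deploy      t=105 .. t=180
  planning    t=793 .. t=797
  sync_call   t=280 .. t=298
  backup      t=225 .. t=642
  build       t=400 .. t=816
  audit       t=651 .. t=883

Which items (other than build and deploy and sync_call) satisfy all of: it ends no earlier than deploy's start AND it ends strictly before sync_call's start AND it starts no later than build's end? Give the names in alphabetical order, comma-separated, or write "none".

Conditions: its end is no earlier than deploy's start (X.end >= t=105) AND its end is strictly before sync_call's start (X.end < t=280) AND its start is no later than build's end (X.start <= t=816).
audit: end t=883 >= t=105? ✓; end t=883 < t=280? ✗; start t=651 <= t=816? ✓ → no.
backup: end t=642 >= t=105? ✓; end t=642 < t=280? ✗; start t=225 <= t=816? ✓ → no.
compaction: end t=332 >= t=105? ✓; end t=332 < t=280? ✗; start t=86 <= t=816? ✓ → no.
planning: end t=797 >= t=105? ✓; end t=797 < t=280? ✗; start t=793 <= t=816? ✓ → no.
qa_pass: end t=591 >= t=105? ✓; end t=591 < t=280? ✗; start t=405 <= t=816? ✓ → no.
Result: none.

none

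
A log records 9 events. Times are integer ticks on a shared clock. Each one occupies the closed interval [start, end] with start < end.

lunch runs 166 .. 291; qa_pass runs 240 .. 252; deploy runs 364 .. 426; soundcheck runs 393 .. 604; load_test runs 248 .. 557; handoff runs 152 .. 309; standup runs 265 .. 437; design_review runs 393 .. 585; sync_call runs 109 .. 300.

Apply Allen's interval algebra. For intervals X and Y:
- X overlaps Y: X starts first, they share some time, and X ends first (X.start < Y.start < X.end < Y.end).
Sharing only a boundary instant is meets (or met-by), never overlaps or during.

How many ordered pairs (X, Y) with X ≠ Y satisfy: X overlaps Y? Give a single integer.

Checking all 72 ordered pairs for relation 'overlaps'; matching pairs in alphabetical order:
(deploy, design_review): deploy overlaps design_review ✓
(deploy, soundcheck): deploy overlaps soundcheck ✓
(handoff, load_test): handoff overlaps load_test ✓
(handoff, standup): handoff overlaps standup ✓
(load_test, design_review): load_test overlaps design_review ✓
(load_test, soundcheck): load_test overlaps soundcheck ✓
(lunch, load_test): lunch overlaps load_test ✓
(lunch, standup): lunch overlaps standup ✓
(qa_pass, load_test): qa_pass overlaps load_test ✓
(standup, design_review): standup overlaps design_review ✓
(standup, soundcheck): standup overlaps soundcheck ✓
(sync_call, handoff): sync_call overlaps handoff ✓
(sync_call, load_test): sync_call overlaps load_test ✓
(sync_call, standup): sync_call overlaps standup ✓
Count: 14.

14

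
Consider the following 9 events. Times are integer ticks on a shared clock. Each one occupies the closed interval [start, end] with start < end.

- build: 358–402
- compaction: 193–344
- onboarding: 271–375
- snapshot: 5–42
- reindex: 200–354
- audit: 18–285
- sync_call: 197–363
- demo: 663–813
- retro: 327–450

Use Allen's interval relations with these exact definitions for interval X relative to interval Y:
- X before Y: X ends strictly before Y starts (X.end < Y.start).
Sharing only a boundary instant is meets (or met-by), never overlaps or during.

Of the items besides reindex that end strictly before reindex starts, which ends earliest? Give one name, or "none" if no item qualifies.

Target reindex = [200, 354].
audit [18, 285] → overlaps → excluded.
build [358, 402] → after → excluded.
compaction [193, 344] → overlaps → excluded.
demo [663, 813] → after → excluded.
onboarding [271, 375] → overlapped-by → excluded.
retro [327, 450] → overlapped-by → excluded.
snapshot [5, 42] → before → candidate.
sync_call [197, 363] → contains → excluded.
Among candidates, earliest end is 42 → snapshot.

snapshot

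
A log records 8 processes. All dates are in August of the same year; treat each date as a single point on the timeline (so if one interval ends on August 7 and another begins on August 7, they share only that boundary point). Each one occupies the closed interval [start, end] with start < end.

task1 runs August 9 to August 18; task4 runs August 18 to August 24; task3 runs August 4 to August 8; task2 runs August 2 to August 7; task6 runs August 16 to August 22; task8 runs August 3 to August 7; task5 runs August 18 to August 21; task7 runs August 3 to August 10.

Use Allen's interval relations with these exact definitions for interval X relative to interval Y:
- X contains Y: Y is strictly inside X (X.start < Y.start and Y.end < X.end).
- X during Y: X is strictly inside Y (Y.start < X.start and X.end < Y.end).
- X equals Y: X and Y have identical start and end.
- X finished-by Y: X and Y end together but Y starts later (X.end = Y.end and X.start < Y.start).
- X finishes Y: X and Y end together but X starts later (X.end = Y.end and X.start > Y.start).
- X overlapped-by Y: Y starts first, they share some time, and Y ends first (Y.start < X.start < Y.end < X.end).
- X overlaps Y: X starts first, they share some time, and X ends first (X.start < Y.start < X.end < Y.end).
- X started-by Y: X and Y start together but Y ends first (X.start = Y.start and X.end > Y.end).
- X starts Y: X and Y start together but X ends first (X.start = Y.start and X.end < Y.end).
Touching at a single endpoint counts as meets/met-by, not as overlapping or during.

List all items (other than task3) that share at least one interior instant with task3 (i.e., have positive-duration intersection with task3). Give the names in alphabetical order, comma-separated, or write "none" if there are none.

Target task3 = [August 4, August 8].
task1 [August 9, August 18] → after → no.
task2 [August 2, August 7] → overlaps → yes.
task4 [August 18, August 24] → after → no.
task5 [August 18, August 21] → after → no.
task6 [August 16, August 22] → after → no.
task7 [August 3, August 10] → contains → yes.
task8 [August 3, August 7] → overlaps → yes.
Result: task2, task7, task8.

task2, task7, task8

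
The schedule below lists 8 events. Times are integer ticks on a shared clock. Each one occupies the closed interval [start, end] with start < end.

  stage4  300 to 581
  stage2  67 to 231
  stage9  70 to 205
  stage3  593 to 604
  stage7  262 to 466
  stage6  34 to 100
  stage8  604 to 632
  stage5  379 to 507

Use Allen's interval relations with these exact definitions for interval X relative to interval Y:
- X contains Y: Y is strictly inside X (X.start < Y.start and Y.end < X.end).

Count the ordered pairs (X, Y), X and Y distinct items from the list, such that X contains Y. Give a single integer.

Checking all 56 ordered pairs for relation 'contains'; matching pairs in alphabetical order:
(stage2, stage9): stage2 contains stage9 ✓
(stage4, stage5): stage4 contains stage5 ✓
Count: 2.

2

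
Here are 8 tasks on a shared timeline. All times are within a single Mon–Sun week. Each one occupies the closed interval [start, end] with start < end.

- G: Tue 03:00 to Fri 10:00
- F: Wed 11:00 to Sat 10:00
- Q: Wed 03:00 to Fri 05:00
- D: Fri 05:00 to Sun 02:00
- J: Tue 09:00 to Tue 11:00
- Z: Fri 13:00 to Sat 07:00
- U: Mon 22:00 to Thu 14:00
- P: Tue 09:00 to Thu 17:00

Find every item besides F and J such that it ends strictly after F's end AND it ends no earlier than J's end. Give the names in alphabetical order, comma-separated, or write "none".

Conditions: its end is strictly after F's end (X.end > Sat 10:00) AND its end is no earlier than J's end (X.end >= Tue 11:00).
D: end Sun 02:00 > Sat 10:00? ✓; end Sun 02:00 >= Tue 11:00? ✓ → yes.
G: end Fri 10:00 > Sat 10:00? ✗; end Fri 10:00 >= Tue 11:00? ✓ → no.
P: end Thu 17:00 > Sat 10:00? ✗; end Thu 17:00 >= Tue 11:00? ✓ → no.
Q: end Fri 05:00 > Sat 10:00? ✗; end Fri 05:00 >= Tue 11:00? ✓ → no.
U: end Thu 14:00 > Sat 10:00? ✗; end Thu 14:00 >= Tue 11:00? ✓ → no.
Z: end Sat 07:00 > Sat 10:00? ✗; end Sat 07:00 >= Tue 11:00? ✓ → no.
Result: D.

D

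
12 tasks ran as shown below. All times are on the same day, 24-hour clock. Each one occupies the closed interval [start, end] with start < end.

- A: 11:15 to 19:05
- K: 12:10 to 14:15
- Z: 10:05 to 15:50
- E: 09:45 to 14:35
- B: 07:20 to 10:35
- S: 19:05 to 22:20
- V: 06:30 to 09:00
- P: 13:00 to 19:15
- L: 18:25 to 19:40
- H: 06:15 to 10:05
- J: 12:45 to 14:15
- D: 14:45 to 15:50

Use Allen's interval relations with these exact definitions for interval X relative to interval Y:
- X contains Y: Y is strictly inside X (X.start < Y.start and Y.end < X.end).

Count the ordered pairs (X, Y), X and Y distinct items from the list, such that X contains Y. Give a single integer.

9

Checking all 132 ordered pairs for relation 'contains'; matching pairs in alphabetical order:
(A, D): A contains D ✓
(A, J): A contains J ✓
(A, K): A contains K ✓
(E, J): E contains J ✓
(E, K): E contains K ✓
(H, V): H contains V ✓
(P, D): P contains D ✓
(Z, J): Z contains J ✓
(Z, K): Z contains K ✓
Count: 9.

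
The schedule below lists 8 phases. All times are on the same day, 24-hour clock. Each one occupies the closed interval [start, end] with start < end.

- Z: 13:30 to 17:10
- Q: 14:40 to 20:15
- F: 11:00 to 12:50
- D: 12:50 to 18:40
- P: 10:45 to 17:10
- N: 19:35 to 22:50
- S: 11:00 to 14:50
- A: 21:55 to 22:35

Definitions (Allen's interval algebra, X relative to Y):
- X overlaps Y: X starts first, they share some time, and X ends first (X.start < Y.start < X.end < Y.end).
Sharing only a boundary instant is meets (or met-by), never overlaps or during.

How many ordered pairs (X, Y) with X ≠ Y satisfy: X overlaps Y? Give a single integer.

Checking all 56 ordered pairs for relation 'overlaps'; matching pairs in alphabetical order:
(D, Q): D overlaps Q ✓
(P, D): P overlaps D ✓
(P, Q): P overlaps Q ✓
(Q, N): Q overlaps N ✓
(S, D): S overlaps D ✓
(S, Q): S overlaps Q ✓
(S, Z): S overlaps Z ✓
(Z, Q): Z overlaps Q ✓
Count: 8.

8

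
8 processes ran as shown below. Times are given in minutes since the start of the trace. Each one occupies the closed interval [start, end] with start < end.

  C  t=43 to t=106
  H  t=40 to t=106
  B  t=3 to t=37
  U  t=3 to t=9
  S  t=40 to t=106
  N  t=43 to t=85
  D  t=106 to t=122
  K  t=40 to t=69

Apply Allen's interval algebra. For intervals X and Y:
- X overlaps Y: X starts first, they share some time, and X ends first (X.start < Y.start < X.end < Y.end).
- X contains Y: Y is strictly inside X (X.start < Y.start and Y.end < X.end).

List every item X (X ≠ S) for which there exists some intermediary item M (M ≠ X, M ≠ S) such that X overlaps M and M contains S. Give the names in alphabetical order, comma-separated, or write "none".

Target S = [t=40, t=106].
Intermediaries M with M contains S: none.
Union: none.

none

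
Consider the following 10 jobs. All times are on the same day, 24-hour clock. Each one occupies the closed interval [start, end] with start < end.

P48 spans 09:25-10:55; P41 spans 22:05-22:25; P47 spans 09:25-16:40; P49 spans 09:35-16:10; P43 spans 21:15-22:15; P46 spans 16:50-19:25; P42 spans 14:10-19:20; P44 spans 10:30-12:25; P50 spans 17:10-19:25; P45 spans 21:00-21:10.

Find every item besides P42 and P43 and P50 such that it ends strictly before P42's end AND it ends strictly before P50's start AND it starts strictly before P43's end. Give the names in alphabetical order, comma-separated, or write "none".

P44, P47, P48, P49

Conditions: its end is strictly before P42's end (X.end < 19:20) AND its end is strictly before P50's start (X.end < 17:10) AND its start is strictly before P43's end (X.start < 22:15).
P41: end 22:25 < 19:20? ✗; end 22:25 < 17:10? ✗; start 22:05 < 22:15? ✓ → no.
P44: end 12:25 < 19:20? ✓; end 12:25 < 17:10? ✓; start 10:30 < 22:15? ✓ → yes.
P45: end 21:10 < 19:20? ✗; end 21:10 < 17:10? ✗; start 21:00 < 22:15? ✓ → no.
P46: end 19:25 < 19:20? ✗; end 19:25 < 17:10? ✗; start 16:50 < 22:15? ✓ → no.
P47: end 16:40 < 19:20? ✓; end 16:40 < 17:10? ✓; start 09:25 < 22:15? ✓ → yes.
P48: end 10:55 < 19:20? ✓; end 10:55 < 17:10? ✓; start 09:25 < 22:15? ✓ → yes.
P49: end 16:10 < 19:20? ✓; end 16:10 < 17:10? ✓; start 09:35 < 22:15? ✓ → yes.
Result: P44, P47, P48, P49.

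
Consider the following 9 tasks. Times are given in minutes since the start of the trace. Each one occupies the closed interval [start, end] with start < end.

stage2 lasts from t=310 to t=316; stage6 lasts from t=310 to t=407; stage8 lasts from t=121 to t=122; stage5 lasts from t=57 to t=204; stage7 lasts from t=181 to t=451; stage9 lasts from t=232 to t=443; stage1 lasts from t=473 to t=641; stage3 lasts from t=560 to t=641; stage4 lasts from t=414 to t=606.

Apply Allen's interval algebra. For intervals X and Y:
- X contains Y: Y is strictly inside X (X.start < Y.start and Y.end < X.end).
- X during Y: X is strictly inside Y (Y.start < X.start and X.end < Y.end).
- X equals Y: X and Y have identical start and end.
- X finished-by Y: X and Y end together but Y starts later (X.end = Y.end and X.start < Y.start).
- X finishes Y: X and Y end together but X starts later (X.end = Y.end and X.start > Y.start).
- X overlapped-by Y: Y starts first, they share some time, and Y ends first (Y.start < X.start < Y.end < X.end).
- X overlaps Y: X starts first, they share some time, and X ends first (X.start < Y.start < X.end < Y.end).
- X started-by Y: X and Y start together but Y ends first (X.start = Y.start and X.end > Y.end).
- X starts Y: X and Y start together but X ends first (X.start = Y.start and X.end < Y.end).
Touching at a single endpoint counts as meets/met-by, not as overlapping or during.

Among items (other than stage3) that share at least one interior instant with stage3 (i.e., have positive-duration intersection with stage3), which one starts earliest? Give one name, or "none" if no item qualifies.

stage4

Target stage3 = [t=560, t=641].
stage1 [t=473, t=641] → finished-by → candidate.
stage2 [t=310, t=316] → before → excluded.
stage4 [t=414, t=606] → overlaps → candidate.
stage5 [t=57, t=204] → before → excluded.
stage6 [t=310, t=407] → before → excluded.
stage7 [t=181, t=451] → before → excluded.
stage8 [t=121, t=122] → before → excluded.
stage9 [t=232, t=443] → before → excluded.
Among candidates, earliest start is t=414 → stage4.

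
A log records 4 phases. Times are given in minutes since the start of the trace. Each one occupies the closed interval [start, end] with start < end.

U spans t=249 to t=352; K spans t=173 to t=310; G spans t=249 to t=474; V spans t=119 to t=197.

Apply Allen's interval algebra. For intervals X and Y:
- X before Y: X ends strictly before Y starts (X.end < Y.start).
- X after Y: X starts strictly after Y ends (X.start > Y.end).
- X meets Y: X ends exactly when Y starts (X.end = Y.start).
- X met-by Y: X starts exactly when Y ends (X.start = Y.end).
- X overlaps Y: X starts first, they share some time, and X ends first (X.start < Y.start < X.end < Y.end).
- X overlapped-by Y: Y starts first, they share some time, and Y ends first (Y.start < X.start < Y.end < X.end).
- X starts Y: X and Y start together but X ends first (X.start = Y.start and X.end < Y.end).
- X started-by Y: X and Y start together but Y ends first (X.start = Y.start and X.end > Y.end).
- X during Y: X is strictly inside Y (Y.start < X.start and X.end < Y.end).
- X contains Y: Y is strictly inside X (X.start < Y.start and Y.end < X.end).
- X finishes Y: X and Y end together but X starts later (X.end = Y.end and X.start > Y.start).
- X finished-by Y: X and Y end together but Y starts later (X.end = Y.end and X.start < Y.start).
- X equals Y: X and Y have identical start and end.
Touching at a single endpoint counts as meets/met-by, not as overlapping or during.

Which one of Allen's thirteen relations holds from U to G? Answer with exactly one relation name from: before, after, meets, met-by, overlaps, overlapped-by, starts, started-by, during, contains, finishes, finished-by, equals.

U = [t=249, t=352]; G = [t=249, t=474].
Compare endpoints: U.start = G.start, U.start < G.end, U.end > G.start, U.end < G.end.
That pattern is 'starts'.

starts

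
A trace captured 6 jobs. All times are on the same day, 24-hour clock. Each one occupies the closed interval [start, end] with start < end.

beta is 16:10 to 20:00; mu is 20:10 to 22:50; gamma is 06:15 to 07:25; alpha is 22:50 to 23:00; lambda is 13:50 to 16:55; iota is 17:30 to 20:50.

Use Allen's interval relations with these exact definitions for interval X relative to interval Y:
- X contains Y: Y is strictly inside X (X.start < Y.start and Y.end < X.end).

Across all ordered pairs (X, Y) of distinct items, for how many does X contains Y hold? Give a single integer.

Checking all 30 ordered pairs for relation 'contains'; matching pairs in alphabetical order:
No pair satisfies it.
Count: 0.

0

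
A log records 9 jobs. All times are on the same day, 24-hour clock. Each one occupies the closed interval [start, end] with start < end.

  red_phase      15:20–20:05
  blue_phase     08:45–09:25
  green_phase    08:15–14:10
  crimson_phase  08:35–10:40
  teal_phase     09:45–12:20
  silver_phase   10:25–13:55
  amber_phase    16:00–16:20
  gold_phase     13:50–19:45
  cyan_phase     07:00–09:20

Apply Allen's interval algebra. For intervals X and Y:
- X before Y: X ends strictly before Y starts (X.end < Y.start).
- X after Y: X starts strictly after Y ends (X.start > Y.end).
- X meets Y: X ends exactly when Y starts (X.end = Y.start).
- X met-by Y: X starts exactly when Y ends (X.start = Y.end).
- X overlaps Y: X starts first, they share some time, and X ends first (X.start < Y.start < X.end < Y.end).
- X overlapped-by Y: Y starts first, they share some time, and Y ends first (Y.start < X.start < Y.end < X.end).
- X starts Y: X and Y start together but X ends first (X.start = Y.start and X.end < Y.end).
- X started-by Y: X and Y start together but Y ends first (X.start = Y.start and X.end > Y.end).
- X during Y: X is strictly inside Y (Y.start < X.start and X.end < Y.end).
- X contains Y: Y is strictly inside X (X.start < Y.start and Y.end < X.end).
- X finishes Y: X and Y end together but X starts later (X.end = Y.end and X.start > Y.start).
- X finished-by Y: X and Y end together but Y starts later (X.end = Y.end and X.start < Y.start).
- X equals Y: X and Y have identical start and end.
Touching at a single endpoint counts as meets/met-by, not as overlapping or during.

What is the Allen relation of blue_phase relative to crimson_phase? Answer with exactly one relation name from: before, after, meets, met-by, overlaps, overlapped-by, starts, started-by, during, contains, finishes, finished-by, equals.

during

blue_phase = [08:45, 09:25]; crimson_phase = [08:35, 10:40].
Compare endpoints: blue_phase.start > crimson_phase.start, blue_phase.start < crimson_phase.end, blue_phase.end > crimson_phase.start, blue_phase.end < crimson_phase.end.
That pattern is 'during'.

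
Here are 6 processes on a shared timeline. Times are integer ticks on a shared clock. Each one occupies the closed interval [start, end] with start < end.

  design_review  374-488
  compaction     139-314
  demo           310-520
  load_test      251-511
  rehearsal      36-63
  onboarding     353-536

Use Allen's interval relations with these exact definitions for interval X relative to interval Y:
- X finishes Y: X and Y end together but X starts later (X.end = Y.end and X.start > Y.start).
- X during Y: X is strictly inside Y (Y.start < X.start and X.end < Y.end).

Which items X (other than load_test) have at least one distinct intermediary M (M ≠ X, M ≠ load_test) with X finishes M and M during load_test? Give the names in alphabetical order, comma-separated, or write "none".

none

Target load_test = [251, 511].
Intermediaries M with M during load_test: design_review.
Via design_review — items with X finishes design_review: none.
Union: none.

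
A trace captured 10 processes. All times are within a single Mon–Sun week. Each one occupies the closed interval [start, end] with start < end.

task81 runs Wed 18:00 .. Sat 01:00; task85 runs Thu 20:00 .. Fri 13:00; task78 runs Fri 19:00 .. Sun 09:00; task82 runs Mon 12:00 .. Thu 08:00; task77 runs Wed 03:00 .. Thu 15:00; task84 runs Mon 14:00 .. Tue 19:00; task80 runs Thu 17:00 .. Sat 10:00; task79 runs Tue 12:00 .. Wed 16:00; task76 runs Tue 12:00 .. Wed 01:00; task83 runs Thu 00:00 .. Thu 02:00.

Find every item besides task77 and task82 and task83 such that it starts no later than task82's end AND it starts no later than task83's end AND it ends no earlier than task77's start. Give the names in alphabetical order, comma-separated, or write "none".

task79, task81

Conditions: its start is no later than task82's end (X.start <= Thu 08:00) AND its start is no later than task83's end (X.start <= Thu 02:00) AND its end is no earlier than task77's start (X.end >= Wed 03:00).
task76: start Tue 12:00 <= Thu 08:00? ✓; start Tue 12:00 <= Thu 02:00? ✓; end Wed 01:00 >= Wed 03:00? ✗ → no.
task78: start Fri 19:00 <= Thu 08:00? ✗; start Fri 19:00 <= Thu 02:00? ✗; end Sun 09:00 >= Wed 03:00? ✓ → no.
task79: start Tue 12:00 <= Thu 08:00? ✓; start Tue 12:00 <= Thu 02:00? ✓; end Wed 16:00 >= Wed 03:00? ✓ → yes.
task80: start Thu 17:00 <= Thu 08:00? ✗; start Thu 17:00 <= Thu 02:00? ✗; end Sat 10:00 >= Wed 03:00? ✓ → no.
task81: start Wed 18:00 <= Thu 08:00? ✓; start Wed 18:00 <= Thu 02:00? ✓; end Sat 01:00 >= Wed 03:00? ✓ → yes.
task84: start Mon 14:00 <= Thu 08:00? ✓; start Mon 14:00 <= Thu 02:00? ✓; end Tue 19:00 >= Wed 03:00? ✗ → no.
task85: start Thu 20:00 <= Thu 08:00? ✗; start Thu 20:00 <= Thu 02:00? ✗; end Fri 13:00 >= Wed 03:00? ✓ → no.
Result: task79, task81.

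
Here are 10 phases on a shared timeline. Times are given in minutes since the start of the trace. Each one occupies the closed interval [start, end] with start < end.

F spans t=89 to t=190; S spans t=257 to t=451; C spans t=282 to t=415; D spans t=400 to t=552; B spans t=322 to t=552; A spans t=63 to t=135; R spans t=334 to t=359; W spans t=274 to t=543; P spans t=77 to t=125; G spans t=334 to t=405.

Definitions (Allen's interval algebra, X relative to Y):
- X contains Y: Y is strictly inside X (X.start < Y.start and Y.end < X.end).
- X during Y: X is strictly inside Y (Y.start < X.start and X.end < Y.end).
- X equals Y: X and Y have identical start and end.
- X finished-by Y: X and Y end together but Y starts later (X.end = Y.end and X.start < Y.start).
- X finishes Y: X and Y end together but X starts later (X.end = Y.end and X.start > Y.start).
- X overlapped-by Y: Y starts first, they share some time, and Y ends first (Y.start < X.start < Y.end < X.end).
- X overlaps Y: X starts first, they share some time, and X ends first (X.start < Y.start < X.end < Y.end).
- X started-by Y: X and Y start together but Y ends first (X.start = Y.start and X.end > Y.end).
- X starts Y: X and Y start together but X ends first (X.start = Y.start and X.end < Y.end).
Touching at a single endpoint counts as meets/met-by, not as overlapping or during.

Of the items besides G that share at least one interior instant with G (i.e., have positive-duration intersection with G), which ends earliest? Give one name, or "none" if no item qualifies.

R

Target G = [t=334, t=405].
A [t=63, t=135] → before → excluded.
B [t=322, t=552] → contains → candidate.
C [t=282, t=415] → contains → candidate.
D [t=400, t=552] → overlapped-by → candidate.
F [t=89, t=190] → before → excluded.
P [t=77, t=125] → before → excluded.
R [t=334, t=359] → starts → candidate.
S [t=257, t=451] → contains → candidate.
W [t=274, t=543] → contains → candidate.
Among candidates, earliest end is t=359 → R.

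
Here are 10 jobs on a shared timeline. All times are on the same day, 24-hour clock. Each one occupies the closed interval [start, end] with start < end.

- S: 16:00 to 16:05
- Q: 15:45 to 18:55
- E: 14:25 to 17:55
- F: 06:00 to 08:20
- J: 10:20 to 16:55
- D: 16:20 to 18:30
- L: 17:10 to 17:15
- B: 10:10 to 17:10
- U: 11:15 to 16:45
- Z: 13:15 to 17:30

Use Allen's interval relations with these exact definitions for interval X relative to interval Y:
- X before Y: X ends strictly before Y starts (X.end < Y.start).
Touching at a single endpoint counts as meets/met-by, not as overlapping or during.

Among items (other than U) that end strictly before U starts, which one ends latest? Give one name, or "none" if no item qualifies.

F

Target U = [11:15, 16:45].
B [10:10, 17:10] → contains → excluded.
D [16:20, 18:30] → overlapped-by → excluded.
E [14:25, 17:55] → overlapped-by → excluded.
F [06:00, 08:20] → before → candidate.
J [10:20, 16:55] → contains → excluded.
L [17:10, 17:15] → after → excluded.
Q [15:45, 18:55] → overlapped-by → excluded.
S [16:00, 16:05] → during → excluded.
Z [13:15, 17:30] → overlapped-by → excluded.
Among candidates, latest end is 08:20 → F.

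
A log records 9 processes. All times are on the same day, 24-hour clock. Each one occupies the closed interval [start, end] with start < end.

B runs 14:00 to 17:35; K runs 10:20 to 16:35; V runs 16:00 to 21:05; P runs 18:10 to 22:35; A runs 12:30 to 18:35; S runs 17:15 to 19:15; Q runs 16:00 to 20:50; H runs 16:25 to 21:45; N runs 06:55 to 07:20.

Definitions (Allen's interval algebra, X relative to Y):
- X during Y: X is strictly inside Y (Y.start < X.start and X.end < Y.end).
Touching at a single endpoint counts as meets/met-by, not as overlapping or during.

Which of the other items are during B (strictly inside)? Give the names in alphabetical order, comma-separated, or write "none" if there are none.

none

Target B = [14:00, 17:35].
A [12:30, 18:35] → contains → no.
H [16:25, 21:45] → overlapped-by → no.
K [10:20, 16:35] → overlaps → no.
N [06:55, 07:20] → before → no.
P [18:10, 22:35] → after → no.
Q [16:00, 20:50] → overlapped-by → no.
S [17:15, 19:15] → overlapped-by → no.
V [16:00, 21:05] → overlapped-by → no.
Result: none.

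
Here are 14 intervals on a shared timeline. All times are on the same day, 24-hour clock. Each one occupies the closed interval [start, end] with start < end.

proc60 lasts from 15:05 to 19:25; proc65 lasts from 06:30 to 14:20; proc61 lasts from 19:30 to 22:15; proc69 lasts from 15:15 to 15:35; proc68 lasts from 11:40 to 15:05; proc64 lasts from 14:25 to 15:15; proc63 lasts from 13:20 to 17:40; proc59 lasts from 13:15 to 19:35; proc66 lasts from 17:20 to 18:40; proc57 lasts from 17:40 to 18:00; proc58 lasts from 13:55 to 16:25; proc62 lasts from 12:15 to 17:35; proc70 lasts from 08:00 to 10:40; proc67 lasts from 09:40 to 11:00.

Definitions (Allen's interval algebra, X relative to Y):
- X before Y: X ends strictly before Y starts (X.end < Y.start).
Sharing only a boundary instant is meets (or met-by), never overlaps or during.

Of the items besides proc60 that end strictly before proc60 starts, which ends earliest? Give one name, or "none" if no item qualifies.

Target proc60 = [15:05, 19:25].
proc57 [17:40, 18:00] → during → excluded.
proc58 [13:55, 16:25] → overlaps → excluded.
proc59 [13:15, 19:35] → contains → excluded.
proc61 [19:30, 22:15] → after → excluded.
proc62 [12:15, 17:35] → overlaps → excluded.
proc63 [13:20, 17:40] → overlaps → excluded.
proc64 [14:25, 15:15] → overlaps → excluded.
proc65 [06:30, 14:20] → before → candidate.
proc66 [17:20, 18:40] → during → excluded.
proc67 [09:40, 11:00] → before → candidate.
proc68 [11:40, 15:05] → meets → excluded.
proc69 [15:15, 15:35] → during → excluded.
proc70 [08:00, 10:40] → before → candidate.
Among candidates, earliest end is 10:40 → proc70.

proc70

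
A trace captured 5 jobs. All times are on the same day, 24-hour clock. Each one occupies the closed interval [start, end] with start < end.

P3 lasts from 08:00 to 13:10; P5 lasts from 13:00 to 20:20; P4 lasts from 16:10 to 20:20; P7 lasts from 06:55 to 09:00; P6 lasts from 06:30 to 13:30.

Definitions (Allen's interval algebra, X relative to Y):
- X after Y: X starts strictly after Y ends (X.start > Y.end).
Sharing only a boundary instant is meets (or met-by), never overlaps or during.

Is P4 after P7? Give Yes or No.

P4 = [16:10, 20:20], P7 = [06:55, 09:00].
Actual relation of P4 to P7: after.
Asked whether 'after' holds → Yes.

Yes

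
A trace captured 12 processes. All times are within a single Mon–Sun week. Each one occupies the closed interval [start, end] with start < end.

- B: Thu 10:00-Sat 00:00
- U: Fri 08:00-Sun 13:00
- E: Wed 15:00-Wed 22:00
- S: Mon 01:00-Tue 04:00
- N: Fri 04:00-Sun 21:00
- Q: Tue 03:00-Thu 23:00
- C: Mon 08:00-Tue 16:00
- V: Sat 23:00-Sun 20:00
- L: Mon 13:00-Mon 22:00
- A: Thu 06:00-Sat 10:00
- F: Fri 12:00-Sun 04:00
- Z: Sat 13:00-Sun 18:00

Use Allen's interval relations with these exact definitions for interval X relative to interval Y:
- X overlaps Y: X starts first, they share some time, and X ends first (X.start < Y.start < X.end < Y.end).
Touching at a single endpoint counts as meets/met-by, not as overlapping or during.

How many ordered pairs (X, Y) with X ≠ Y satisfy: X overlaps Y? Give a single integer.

Checking all 132 ordered pairs for relation 'overlaps'; matching pairs in alphabetical order:
(A, F): A overlaps F ✓
(A, N): A overlaps N ✓
(A, U): A overlaps U ✓
(B, F): B overlaps F ✓
(B, N): B overlaps N ✓
(B, U): B overlaps U ✓
(C, Q): C overlaps Q ✓
(F, V): F overlaps V ✓
(F, Z): F overlaps Z ✓
(Q, A): Q overlaps A ✓
(Q, B): Q overlaps B ✓
(S, C): S overlaps C ✓
(S, Q): S overlaps Q ✓
(U, V): U overlaps V ✓
(U, Z): U overlaps Z ✓
(Z, V): Z overlaps V ✓
Count: 16.

16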